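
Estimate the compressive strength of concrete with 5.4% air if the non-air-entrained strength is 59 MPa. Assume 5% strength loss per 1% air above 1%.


Strength loss = (5.4 - 1) * 5 = 22.0%
f'c = 59 * (1 - 22.0/100)
= 46.02 MPa

46.02


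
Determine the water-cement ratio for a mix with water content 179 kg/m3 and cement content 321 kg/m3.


w/c = water / cement
w/c = 179 / 321 = 0.558

0.558


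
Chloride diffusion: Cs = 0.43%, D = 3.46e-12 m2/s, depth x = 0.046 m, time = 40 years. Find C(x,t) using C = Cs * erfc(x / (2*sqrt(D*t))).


t_seconds = 40 * 365.25 * 24 * 3600 = 1262304000.0 s
arg = 0.046 / (2 * sqrt(3.46e-12 * 1262304000.0))
= 0.348
erfc(0.348) = 0.6226
C = 0.43 * 0.6226 = 0.2677%

0.2677


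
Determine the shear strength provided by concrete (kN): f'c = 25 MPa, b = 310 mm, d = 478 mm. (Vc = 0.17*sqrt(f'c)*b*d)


Vc = 0.17 * sqrt(25) * 310 * 478 / 1000
= 125.95 kN

125.95


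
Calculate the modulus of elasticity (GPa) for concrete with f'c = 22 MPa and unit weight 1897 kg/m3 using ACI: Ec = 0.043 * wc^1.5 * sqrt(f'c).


Ec = 0.043 * 1897^1.5 * sqrt(22) / 1000
= 16.66 GPa

16.66


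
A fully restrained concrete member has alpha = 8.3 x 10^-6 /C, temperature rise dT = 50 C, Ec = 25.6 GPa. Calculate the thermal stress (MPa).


sigma = alpha * dT * Ec
= 8.3e-6 * 50 * 25.6 * 1000
= 10.624 MPa

10.624


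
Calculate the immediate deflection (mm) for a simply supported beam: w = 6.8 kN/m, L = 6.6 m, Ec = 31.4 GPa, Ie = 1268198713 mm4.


Convert: L = 6.6 m = 6600 mm, Ec = 31.4 GPa = 31400 MPa
delta = 5 * 6.8 * 6600^4 / (384 * 31400 * 1268198713)
= 4.22 mm

4.22


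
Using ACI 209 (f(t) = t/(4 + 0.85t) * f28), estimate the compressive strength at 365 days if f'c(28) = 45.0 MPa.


f(365) = 365 / (4 + 0.85 * 365) * 45.0
= 365 / 314.25 * 45.0
= 52.27 MPa

52.27


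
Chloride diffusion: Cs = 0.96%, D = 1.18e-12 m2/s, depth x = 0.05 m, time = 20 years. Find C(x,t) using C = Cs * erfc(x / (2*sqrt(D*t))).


t_seconds = 20 * 365.25 * 24 * 3600 = 631152000.0 s
arg = 0.05 / (2 * sqrt(1.18e-12 * 631152000.0))
= 0.9161
erfc(0.9161) = 0.1951
C = 0.96 * 0.1951 = 0.1873%

0.1873


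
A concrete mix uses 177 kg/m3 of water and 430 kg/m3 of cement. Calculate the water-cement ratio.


w/c = water / cement
w/c = 177 / 430 = 0.412

0.412


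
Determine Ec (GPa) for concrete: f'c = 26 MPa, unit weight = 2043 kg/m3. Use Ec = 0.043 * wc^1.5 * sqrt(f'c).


Ec = 0.043 * 2043^1.5 * sqrt(26) / 1000
= 20.25 GPa

20.25


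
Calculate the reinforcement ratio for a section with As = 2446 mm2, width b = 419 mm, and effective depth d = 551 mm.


rho = As / (b * d)
= 2446 / (419 * 551)
= 0.0106

0.0106


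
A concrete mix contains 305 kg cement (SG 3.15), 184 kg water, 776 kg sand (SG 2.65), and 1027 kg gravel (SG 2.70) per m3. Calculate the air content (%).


Vol cement = 305 / (3.15 * 1000) = 0.096825 m3
Vol water = 184 / 1000 = 0.184 m3
Vol sand = 776 / (2.65 * 1000) = 0.29283 m3
Vol gravel = 1027 / (2.70 * 1000) = 0.38037 m3
Total solid + water volume = 0.954026 m3
Air = (1 - 0.954026) * 100 = 4.6%

4.6


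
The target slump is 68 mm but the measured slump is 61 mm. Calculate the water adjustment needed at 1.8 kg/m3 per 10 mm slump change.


Difference = 68 - 61 = 7 mm
Water adjustment = 7 * 1.8 / 10 = 1.3 kg/m3

1.3


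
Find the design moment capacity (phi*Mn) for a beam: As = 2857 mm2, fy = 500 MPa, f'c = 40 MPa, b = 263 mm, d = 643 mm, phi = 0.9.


a = As * fy / (0.85 * f'c * b)
= 2857 * 500 / (0.85 * 40 * 263)
= 159.7517 mm
Mn = As * fy * (d - a/2) / 10^6
= 804.4228 kN-m
phi*Mn = 0.9 * 804.4228 = 723.98 kN-m

723.98


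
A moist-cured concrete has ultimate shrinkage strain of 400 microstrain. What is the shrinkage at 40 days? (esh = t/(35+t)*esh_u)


esh(40) = 40 / (35 + 40) * 400
= 40 / 75 * 400
= 213.3 microstrain

213.3


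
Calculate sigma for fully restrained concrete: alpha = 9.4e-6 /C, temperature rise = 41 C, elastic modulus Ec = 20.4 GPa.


sigma = alpha * dT * Ec
= 9.4e-6 * 41 * 20.4 * 1000
= 7.862 MPa

7.862


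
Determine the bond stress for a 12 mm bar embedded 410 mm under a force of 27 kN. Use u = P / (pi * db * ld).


u = P / (pi * db * ld)
= 27 * 1000 / (pi * 12 * 410)
= 1.747 MPa

1.747


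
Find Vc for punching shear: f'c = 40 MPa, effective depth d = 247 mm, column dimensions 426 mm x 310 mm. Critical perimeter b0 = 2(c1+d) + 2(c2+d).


b0 = 2*(426 + 247) + 2*(310 + 247) = 2460 mm
Vc = 0.33 * sqrt(40) * 2460 * 247 / 1000
= 1268.17 kN

1268.17


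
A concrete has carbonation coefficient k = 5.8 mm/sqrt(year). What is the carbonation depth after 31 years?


depth = k * sqrt(t)
= 5.8 * sqrt(31)
= 32.29 mm

32.29


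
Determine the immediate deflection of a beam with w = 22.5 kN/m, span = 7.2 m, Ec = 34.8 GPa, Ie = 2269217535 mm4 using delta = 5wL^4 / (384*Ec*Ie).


Convert: L = 7.2 m = 7200 mm, Ec = 34.8 GPa = 34800 MPa
delta = 5 * 22.5 * 7200^4 / (384 * 34800 * 2269217535)
= 9.97 mm

9.97


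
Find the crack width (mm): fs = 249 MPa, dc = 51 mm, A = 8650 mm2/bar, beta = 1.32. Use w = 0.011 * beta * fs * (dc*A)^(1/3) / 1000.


w = 0.011 * beta * fs * (dc * A)^(1/3) / 1000
= 0.011 * 1.32 * 249 * (51 * 8650)^(1/3) / 1000
= 0.275 mm

0.275


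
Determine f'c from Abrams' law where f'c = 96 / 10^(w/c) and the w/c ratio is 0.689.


f'c = 96 / 10^0.689
= 96 / 4.887
= 19.65 MPa

19.65


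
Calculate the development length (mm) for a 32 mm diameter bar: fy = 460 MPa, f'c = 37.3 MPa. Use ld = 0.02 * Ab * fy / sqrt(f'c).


Ab = pi * 32^2 / 4 = 804.248 mm2
ld = 0.02 * 804.248 * 460 / sqrt(37.3)
= 1211.5 mm

1211.5


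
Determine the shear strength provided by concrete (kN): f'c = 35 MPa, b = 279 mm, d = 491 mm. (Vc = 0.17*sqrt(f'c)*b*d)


Vc = 0.17 * sqrt(35) * 279 * 491 / 1000
= 137.77 kN

137.77


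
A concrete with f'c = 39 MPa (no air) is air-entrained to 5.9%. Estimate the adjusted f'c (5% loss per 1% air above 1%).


Strength loss = (5.9 - 1) * 5 = 24.5%
f'c = 39 * (1 - 24.5/100)
= 29.45 MPa

29.45


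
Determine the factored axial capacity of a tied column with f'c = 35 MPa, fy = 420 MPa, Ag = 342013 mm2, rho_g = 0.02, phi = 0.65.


Ast = rho * Ag = 0.02 * 342013 = 6840.26 mm2
phi*Pn = 0.65 * 0.80 * (0.85 * 35 * (342013 - 6840.26) + 420 * 6840.26) / 1000
= 6679.04 kN

6679.04


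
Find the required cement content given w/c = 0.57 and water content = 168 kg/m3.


Cement = water / (w/c)
= 168 / 0.57
= 294.7 kg/m3

294.7


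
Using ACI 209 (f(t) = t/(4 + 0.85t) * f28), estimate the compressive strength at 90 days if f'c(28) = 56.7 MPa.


f(90) = 90 / (4 + 0.85 * 90) * 56.7
= 90 / 80.5 * 56.7
= 63.39 MPa

63.39


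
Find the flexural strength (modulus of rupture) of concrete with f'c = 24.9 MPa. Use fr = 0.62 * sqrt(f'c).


fr = 0.62 * sqrt(24.9)
= 3.094 MPa

3.094


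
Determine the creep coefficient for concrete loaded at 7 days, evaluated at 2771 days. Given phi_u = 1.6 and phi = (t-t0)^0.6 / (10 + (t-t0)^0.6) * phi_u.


dt = 2771 - 7 = 2764
phi = 2764^0.6 / (10 + 2764^0.6) * 1.6
= 1.473

1.473


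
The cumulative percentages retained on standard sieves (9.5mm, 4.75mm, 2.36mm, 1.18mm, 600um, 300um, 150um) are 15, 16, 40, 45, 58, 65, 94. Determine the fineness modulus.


FM = sum(cumulative % retained) / 100
= 333 / 100
= 3.33

3.33


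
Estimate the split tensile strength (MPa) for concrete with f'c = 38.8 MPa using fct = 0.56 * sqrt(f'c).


fct = 0.56 * sqrt(38.8)
= 0.56 * 6.229
= 3.488 MPa

3.488


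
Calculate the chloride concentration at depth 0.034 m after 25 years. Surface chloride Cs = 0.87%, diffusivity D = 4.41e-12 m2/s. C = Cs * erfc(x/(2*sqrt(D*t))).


t_seconds = 25 * 365.25 * 24 * 3600 = 788940000.0 s
arg = 0.034 / (2 * sqrt(4.41e-12 * 788940000.0))
= 0.2882
erfc(0.2882) = 0.6836
C = 0.87 * 0.6836 = 0.5947%

0.5947


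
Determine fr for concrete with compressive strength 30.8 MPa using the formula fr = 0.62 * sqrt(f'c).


fr = 0.62 * sqrt(30.8)
= 3.441 MPa

3.441


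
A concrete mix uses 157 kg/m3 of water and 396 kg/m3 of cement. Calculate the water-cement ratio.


w/c = water / cement
w/c = 157 / 396 = 0.396

0.396


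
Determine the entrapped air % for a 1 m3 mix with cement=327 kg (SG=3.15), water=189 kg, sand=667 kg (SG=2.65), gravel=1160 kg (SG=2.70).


Vol cement = 327 / (3.15 * 1000) = 0.10381 m3
Vol water = 189 / 1000 = 0.189 m3
Vol sand = 667 / (2.65 * 1000) = 0.251698 m3
Vol gravel = 1160 / (2.70 * 1000) = 0.42963 m3
Total solid + water volume = 0.974137 m3
Air = (1 - 0.974137) * 100 = 2.59%

2.59


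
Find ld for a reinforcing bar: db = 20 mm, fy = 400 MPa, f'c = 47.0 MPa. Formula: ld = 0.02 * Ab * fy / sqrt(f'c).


Ab = pi * 20^2 / 4 = 314.159 mm2
ld = 0.02 * 314.159 * 400 / sqrt(47.0)
= 366.6 mm

366.6


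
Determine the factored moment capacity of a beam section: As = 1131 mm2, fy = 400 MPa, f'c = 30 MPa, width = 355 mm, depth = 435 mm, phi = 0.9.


a = As * fy / (0.85 * f'c * b)
= 1131 * 400 / (0.85 * 30 * 355)
= 49.9751 mm
Mn = As * fy * (d - a/2) / 10^6
= 185.4896 kN-m
phi*Mn = 0.9 * 185.4896 = 166.94 kN-m

166.94


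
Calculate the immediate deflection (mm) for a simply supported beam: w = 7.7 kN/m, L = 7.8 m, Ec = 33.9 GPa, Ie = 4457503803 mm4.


Convert: L = 7.8 m = 7800 mm, Ec = 33.9 GPa = 33900 MPa
delta = 5 * 7.7 * 7800^4 / (384 * 33900 * 4457503803)
= 2.46 mm

2.46


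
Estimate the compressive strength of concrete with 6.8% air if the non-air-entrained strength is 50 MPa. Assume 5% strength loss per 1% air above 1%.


Strength loss = (6.8 - 1) * 5 = 29.0%
f'c = 50 * (1 - 29.0/100)
= 35.5 MPa

35.5


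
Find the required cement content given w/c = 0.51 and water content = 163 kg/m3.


Cement = water / (w/c)
= 163 / 0.51
= 319.6 kg/m3

319.6


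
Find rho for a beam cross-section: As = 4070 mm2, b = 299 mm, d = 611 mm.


rho = As / (b * d)
= 4070 / (299 * 611)
= 0.0223

0.0223


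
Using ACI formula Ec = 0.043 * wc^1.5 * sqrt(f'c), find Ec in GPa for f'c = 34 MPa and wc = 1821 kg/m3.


Ec = 0.043 * 1821^1.5 * sqrt(34) / 1000
= 19.48 GPa

19.48


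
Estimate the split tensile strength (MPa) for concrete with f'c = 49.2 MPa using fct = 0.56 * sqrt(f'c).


fct = 0.56 * sqrt(49.2)
= 0.56 * 7.014
= 3.928 MPa

3.928


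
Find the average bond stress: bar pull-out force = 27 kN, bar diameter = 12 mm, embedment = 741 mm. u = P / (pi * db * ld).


u = P / (pi * db * ld)
= 27 * 1000 / (pi * 12 * 741)
= 0.967 MPa

0.967


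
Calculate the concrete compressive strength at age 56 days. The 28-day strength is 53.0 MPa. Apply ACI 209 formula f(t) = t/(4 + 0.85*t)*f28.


f(56) = 56 / (4 + 0.85 * 56) * 53.0
= 56 / 51.6 * 53.0
= 57.52 MPa

57.52


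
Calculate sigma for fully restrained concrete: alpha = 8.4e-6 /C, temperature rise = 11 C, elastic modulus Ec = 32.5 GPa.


sigma = alpha * dT * Ec
= 8.4e-6 * 11 * 32.5 * 1000
= 3.003 MPa

3.003


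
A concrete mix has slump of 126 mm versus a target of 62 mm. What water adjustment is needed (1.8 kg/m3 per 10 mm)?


Difference = 62 - 126 = -64 mm
Water adjustment = -64 * 1.8 / 10 = -11.5 kg/m3

-11.5


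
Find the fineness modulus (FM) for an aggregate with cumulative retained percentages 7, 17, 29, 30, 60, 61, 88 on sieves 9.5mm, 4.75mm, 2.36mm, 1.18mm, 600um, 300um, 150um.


FM = sum(cumulative % retained) / 100
= 292 / 100
= 2.92

2.92


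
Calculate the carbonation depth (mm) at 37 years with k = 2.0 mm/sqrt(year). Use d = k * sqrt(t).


depth = k * sqrt(t)
= 2.0 * sqrt(37)
= 12.17 mm

12.17


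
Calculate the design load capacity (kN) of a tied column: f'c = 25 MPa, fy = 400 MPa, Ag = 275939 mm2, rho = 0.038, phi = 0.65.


Ast = rho * Ag = 0.038 * 275939 = 10485.682 mm2
phi*Pn = 0.65 * 0.80 * (0.85 * 25 * (275939 - 10485.682) + 400 * 10485.682) / 1000
= 5114.28 kN

5114.28


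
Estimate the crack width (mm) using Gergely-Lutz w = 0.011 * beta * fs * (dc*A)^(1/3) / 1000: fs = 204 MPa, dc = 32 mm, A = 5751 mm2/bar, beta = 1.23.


w = 0.011 * beta * fs * (dc * A)^(1/3) / 1000
= 0.011 * 1.23 * 204 * (32 * 5751)^(1/3) / 1000
= 0.157 mm

0.157


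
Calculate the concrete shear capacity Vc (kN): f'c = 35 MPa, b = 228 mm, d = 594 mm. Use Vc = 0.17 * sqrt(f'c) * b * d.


Vc = 0.17 * sqrt(35) * 228 * 594 / 1000
= 136.21 kN

136.21


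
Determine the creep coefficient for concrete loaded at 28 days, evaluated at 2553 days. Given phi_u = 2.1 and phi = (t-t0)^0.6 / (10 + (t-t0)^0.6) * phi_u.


dt = 2553 - 28 = 2525
phi = 2525^0.6 / (10 + 2525^0.6) * 2.1
= 1.925

1.925


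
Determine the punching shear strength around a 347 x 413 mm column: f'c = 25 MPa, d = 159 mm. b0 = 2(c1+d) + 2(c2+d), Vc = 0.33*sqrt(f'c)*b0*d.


b0 = 2*(347 + 159) + 2*(413 + 159) = 2156 mm
Vc = 0.33 * sqrt(25) * 2156 * 159 / 1000
= 565.63 kN

565.63


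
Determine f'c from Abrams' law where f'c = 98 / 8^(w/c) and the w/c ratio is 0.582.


f'c = 98 / 8^0.582
= 98 / 3.354
= 29.22 MPa

29.22


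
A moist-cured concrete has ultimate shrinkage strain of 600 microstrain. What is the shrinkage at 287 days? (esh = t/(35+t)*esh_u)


esh(287) = 287 / (35 + 287) * 600
= 287 / 322 * 600
= 534.8 microstrain

534.8


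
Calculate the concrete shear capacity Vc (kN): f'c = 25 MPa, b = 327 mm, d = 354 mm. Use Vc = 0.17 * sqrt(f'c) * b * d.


Vc = 0.17 * sqrt(25) * 327 * 354 / 1000
= 98.39 kN

98.39


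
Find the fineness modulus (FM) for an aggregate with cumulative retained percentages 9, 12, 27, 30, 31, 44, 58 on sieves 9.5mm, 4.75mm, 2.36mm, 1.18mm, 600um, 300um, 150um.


FM = sum(cumulative % retained) / 100
= 211 / 100
= 2.11

2.11


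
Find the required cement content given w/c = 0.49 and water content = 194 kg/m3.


Cement = water / (w/c)
= 194 / 0.49
= 395.9 kg/m3

395.9


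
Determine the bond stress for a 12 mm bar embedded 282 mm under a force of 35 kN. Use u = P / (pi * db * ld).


u = P / (pi * db * ld)
= 35 * 1000 / (pi * 12 * 282)
= 3.292 MPa

3.292


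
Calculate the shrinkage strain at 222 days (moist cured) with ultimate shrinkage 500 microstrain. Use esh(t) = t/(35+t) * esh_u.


esh(222) = 222 / (35 + 222) * 500
= 222 / 257 * 500
= 431.9 microstrain

431.9


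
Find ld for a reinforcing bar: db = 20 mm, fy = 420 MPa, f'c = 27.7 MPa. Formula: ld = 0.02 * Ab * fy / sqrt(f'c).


Ab = pi * 20^2 / 4 = 314.159 mm2
ld = 0.02 * 314.159 * 420 / sqrt(27.7)
= 501.4 mm

501.4


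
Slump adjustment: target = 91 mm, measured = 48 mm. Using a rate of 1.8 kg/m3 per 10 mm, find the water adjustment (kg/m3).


Difference = 91 - 48 = 43 mm
Water adjustment = 43 * 1.8 / 10 = 7.7 kg/m3

7.7


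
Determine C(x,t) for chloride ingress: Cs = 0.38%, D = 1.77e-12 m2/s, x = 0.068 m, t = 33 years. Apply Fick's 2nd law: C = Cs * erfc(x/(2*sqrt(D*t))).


t_seconds = 33 * 365.25 * 24 * 3600 = 1041400800.0 s
arg = 0.068 / (2 * sqrt(1.77e-12 * 1041400800.0))
= 0.7919
erfc(0.7919) = 0.2627
C = 0.38 * 0.2627 = 0.0998%

0.0998


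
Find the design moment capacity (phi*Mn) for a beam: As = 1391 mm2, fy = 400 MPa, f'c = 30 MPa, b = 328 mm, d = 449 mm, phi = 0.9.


a = As * fy / (0.85 * f'c * b)
= 1391 * 400 / (0.85 * 30 * 328)
= 66.5232 mm
Mn = As * fy * (d - a/2) / 10^6
= 231.3168 kN-m
phi*Mn = 0.9 * 231.3168 = 208.19 kN-m

208.19


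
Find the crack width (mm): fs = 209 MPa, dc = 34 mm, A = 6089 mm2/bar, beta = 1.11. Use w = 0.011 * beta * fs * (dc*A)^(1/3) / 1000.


w = 0.011 * beta * fs * (dc * A)^(1/3) / 1000
= 0.011 * 1.11 * 209 * (34 * 6089)^(1/3) / 1000
= 0.151 mm

0.151


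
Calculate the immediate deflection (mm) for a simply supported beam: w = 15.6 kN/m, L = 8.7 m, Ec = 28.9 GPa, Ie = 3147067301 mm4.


Convert: L = 8.7 m = 8700 mm, Ec = 28.9 GPa = 28900 MPa
delta = 5 * 15.6 * 8700^4 / (384 * 28900 * 3147067301)
= 12.79 mm

12.79


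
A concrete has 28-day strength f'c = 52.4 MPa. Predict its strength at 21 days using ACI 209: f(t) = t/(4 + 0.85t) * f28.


f(21) = 21 / (4 + 0.85 * 21) * 52.4
= 21 / 21.85 * 52.4
= 50.36 MPa

50.36


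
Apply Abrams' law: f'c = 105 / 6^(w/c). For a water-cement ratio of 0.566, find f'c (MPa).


f'c = 105 / 6^0.566
= 105 / 2.757
= 38.09 MPa

38.09


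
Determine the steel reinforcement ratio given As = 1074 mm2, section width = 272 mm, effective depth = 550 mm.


rho = As / (b * d)
= 1074 / (272 * 550)
= 0.0072

0.0072


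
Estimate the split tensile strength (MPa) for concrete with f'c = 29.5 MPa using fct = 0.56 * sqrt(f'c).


fct = 0.56 * sqrt(29.5)
= 0.56 * 5.431
= 3.042 MPa

3.042


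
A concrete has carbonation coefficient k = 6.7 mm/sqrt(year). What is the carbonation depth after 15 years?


depth = k * sqrt(t)
= 6.7 * sqrt(15)
= 25.95 mm

25.95


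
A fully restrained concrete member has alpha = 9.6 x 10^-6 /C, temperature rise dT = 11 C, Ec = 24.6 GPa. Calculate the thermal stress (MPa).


sigma = alpha * dT * Ec
= 9.6e-6 * 11 * 24.6 * 1000
= 2.598 MPa

2.598


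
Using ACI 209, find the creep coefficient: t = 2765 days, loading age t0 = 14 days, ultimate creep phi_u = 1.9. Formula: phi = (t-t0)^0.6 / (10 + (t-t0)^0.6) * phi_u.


dt = 2765 - 14 = 2751
phi = 2751^0.6 / (10 + 2751^0.6) * 1.9
= 1.749

1.749


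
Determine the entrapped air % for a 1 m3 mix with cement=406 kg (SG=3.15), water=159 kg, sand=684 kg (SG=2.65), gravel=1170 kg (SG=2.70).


Vol cement = 406 / (3.15 * 1000) = 0.128889 m3
Vol water = 159 / 1000 = 0.159 m3
Vol sand = 684 / (2.65 * 1000) = 0.258113 m3
Vol gravel = 1170 / (2.70 * 1000) = 0.433333 m3
Total solid + water volume = 0.979335 m3
Air = (1 - 0.979335) * 100 = 2.07%

2.07


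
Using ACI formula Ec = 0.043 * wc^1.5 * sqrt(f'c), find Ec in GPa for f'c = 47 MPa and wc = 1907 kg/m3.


Ec = 0.043 * 1907^1.5 * sqrt(47) / 1000
= 24.55 GPa

24.55


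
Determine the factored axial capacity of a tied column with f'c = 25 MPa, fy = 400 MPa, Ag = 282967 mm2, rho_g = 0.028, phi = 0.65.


Ast = rho * Ag = 0.028 * 282967 = 7923.076 mm2
phi*Pn = 0.65 * 0.80 * (0.85 * 25 * (282967 - 7923.076) + 400 * 7923.076) / 1000
= 4687.24 kN

4687.24


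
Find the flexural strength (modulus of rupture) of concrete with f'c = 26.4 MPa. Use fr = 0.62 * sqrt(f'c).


fr = 0.62 * sqrt(26.4)
= 3.186 MPa

3.186


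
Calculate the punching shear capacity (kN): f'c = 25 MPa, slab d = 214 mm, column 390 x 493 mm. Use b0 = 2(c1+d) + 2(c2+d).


b0 = 2*(390 + 214) + 2*(493 + 214) = 2622 mm
Vc = 0.33 * sqrt(25) * 2622 * 214 / 1000
= 925.83 kN

925.83


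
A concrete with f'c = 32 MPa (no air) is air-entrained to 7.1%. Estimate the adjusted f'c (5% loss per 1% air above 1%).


Strength loss = (7.1 - 1) * 5 = 30.5%
f'c = 32 * (1 - 30.5/100)
= 22.24 MPa

22.24


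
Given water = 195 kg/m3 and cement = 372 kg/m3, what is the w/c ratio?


w/c = water / cement
w/c = 195 / 372 = 0.524

0.524


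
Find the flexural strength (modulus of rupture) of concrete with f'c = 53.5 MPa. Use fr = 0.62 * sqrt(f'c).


fr = 0.62 * sqrt(53.5)
= 4.535 MPa

4.535


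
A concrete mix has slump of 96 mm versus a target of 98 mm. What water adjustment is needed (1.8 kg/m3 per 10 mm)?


Difference = 98 - 96 = 2 mm
Water adjustment = 2 * 1.8 / 10 = 0.4 kg/m3

0.4


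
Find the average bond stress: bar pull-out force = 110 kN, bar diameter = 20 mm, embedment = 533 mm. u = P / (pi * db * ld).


u = P / (pi * db * ld)
= 110 * 1000 / (pi * 20 * 533)
= 3.285 MPa

3.285


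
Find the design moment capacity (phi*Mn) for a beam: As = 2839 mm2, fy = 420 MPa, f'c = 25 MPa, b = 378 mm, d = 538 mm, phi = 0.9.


a = As * fy / (0.85 * f'c * b)
= 2839 * 420 / (0.85 * 25 * 378)
= 148.4444 mm
Mn = As * fy * (d - a/2) / 10^6
= 552.9993 kN-m
phi*Mn = 0.9 * 552.9993 = 497.7 kN-m

497.7


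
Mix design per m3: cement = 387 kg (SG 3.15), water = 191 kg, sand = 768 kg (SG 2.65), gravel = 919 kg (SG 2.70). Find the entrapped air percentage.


Vol cement = 387 / (3.15 * 1000) = 0.122857 m3
Vol water = 191 / 1000 = 0.191 m3
Vol sand = 768 / (2.65 * 1000) = 0.289811 m3
Vol gravel = 919 / (2.70 * 1000) = 0.34037 m3
Total solid + water volume = 0.944039 m3
Air = (1 - 0.944039) * 100 = 5.6%

5.6


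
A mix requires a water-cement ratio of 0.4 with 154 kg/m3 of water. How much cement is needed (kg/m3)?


Cement = water / (w/c)
= 154 / 0.4
= 385.0 kg/m3

385.0


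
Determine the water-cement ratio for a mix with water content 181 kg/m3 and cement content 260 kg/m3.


w/c = water / cement
w/c = 181 / 260 = 0.696

0.696


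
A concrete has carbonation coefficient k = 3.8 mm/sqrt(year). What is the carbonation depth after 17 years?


depth = k * sqrt(t)
= 3.8 * sqrt(17)
= 15.67 mm

15.67


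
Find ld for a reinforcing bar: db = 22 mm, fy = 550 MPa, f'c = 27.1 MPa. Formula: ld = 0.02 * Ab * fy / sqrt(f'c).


Ab = pi * 22^2 / 4 = 380.133 mm2
ld = 0.02 * 380.133 * 550 / sqrt(27.1)
= 803.2 mm

803.2


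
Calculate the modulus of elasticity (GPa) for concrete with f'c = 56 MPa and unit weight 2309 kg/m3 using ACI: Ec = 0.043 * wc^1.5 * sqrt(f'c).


Ec = 0.043 * 2309^1.5 * sqrt(56) / 1000
= 35.7 GPa

35.7


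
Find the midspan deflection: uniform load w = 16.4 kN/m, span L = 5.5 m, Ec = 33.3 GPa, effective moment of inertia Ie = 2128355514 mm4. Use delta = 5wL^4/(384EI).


Convert: L = 5.5 m = 5500 mm, Ec = 33.3 GPa = 33300 MPa
delta = 5 * 16.4 * 5500^4 / (384 * 33300 * 2128355514)
= 2.76 mm

2.76


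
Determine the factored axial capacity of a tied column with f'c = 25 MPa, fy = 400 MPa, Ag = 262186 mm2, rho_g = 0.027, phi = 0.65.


Ast = rho * Ag = 0.027 * 262186 = 7079.022 mm2
phi*Pn = 0.65 * 0.80 * (0.85 * 25 * (262186 - 7079.022) + 400 * 7079.022) / 1000
= 4291.37 kN

4291.37


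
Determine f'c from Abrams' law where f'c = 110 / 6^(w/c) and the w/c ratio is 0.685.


f'c = 110 / 6^0.685
= 110 / 3.412
= 32.24 MPa

32.24


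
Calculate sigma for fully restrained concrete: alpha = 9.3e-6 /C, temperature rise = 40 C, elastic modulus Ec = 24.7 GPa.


sigma = alpha * dT * Ec
= 9.3e-6 * 40 * 24.7 * 1000
= 9.188 MPa

9.188


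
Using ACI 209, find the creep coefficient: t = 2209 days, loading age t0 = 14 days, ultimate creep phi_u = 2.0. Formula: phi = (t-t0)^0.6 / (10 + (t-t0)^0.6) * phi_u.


dt = 2209 - 14 = 2195
phi = 2195^0.6 / (10 + 2195^0.6) * 2.0
= 1.82

1.82


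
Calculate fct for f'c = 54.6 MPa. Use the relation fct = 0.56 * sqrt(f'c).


fct = 0.56 * sqrt(54.6)
= 0.56 * 7.389
= 4.138 MPa

4.138


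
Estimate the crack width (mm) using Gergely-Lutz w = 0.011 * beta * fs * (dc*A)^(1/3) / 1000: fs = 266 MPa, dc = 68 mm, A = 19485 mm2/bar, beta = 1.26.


w = 0.011 * beta * fs * (dc * A)^(1/3) / 1000
= 0.011 * 1.26 * 266 * (68 * 19485)^(1/3) / 1000
= 0.405 mm

0.405


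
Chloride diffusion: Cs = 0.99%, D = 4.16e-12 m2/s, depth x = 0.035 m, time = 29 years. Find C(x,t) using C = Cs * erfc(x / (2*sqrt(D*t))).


t_seconds = 29 * 365.25 * 24 * 3600 = 915170400.0 s
arg = 0.035 / (2 * sqrt(4.16e-12 * 915170400.0))
= 0.2836
erfc(0.2836) = 0.6883
C = 0.99 * 0.6883 = 0.6815%

0.6815


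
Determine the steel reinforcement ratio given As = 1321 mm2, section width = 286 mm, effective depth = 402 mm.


rho = As / (b * d)
= 1321 / (286 * 402)
= 0.0115

0.0115


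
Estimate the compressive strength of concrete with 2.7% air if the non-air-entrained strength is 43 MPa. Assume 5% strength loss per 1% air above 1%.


Strength loss = (2.7 - 1) * 5 = 8.5%
f'c = 43 * (1 - 8.5/100)
= 39.34 MPa

39.34


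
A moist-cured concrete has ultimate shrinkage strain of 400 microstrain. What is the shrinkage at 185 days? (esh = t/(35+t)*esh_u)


esh(185) = 185 / (35 + 185) * 400
= 185 / 220 * 400
= 336.4 microstrain

336.4


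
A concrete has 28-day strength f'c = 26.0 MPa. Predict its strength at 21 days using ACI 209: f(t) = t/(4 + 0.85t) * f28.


f(21) = 21 / (4 + 0.85 * 21) * 26.0
= 21 / 21.85 * 26.0
= 24.99 MPa

24.99


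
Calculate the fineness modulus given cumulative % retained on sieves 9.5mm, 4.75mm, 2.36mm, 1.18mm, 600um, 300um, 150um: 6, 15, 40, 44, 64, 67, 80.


FM = sum(cumulative % retained) / 100
= 316 / 100
= 3.16

3.16


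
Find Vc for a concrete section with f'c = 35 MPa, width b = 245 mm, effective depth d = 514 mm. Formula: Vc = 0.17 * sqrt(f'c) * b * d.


Vc = 0.17 * sqrt(35) * 245 * 514 / 1000
= 126.65 kN

126.65


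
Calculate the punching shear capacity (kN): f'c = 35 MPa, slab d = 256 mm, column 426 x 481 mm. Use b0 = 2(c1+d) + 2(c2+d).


b0 = 2*(426 + 256) + 2*(481 + 256) = 2838 mm
Vc = 0.33 * sqrt(35) * 2838 * 256 / 1000
= 1418.41 kN

1418.41


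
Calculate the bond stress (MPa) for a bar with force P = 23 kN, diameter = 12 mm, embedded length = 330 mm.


u = P / (pi * db * ld)
= 23 * 1000 / (pi * 12 * 330)
= 1.849 MPa

1.849


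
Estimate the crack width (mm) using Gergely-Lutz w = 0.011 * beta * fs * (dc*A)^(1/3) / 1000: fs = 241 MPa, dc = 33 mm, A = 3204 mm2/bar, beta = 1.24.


w = 0.011 * beta * fs * (dc * A)^(1/3) / 1000
= 0.011 * 1.24 * 241 * (33 * 3204)^(1/3) / 1000
= 0.155 mm

0.155


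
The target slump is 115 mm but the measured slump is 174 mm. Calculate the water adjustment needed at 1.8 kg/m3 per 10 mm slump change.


Difference = 115 - 174 = -59 mm
Water adjustment = -59 * 1.8 / 10 = -10.6 kg/m3

-10.6


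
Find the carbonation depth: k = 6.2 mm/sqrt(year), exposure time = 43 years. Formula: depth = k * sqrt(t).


depth = k * sqrt(t)
= 6.2 * sqrt(43)
= 40.66 mm

40.66


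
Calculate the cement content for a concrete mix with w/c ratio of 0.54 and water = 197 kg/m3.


Cement = water / (w/c)
= 197 / 0.54
= 364.8 kg/m3

364.8


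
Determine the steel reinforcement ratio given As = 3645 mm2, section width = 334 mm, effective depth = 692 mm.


rho = As / (b * d)
= 3645 / (334 * 692)
= 0.0158

0.0158


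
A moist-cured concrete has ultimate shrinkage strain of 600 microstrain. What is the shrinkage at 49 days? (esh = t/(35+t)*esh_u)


esh(49) = 49 / (35 + 49) * 600
= 49 / 84 * 600
= 350.0 microstrain

350.0


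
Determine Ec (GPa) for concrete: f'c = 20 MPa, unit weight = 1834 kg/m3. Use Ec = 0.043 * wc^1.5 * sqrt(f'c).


Ec = 0.043 * 1834^1.5 * sqrt(20) / 1000
= 15.1 GPa

15.1


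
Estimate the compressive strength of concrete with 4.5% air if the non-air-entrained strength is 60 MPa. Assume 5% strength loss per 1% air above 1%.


Strength loss = (4.5 - 1) * 5 = 17.5%
f'c = 60 * (1 - 17.5/100)
= 49.5 MPa

49.5


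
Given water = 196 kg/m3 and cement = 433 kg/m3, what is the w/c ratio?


w/c = water / cement
w/c = 196 / 433 = 0.453

0.453


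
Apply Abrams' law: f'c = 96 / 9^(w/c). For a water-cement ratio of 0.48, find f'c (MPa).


f'c = 96 / 9^0.48
= 96 / 2.871
= 33.44 MPa

33.44


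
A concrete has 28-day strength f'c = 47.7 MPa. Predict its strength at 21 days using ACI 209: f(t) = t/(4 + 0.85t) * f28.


f(21) = 21 / (4 + 0.85 * 21) * 47.7
= 21 / 21.85 * 47.7
= 45.84 MPa

45.84


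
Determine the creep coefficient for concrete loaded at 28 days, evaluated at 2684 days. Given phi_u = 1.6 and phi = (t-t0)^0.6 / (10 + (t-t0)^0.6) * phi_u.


dt = 2684 - 28 = 2656
phi = 2656^0.6 / (10 + 2656^0.6) * 1.6
= 1.47

1.47


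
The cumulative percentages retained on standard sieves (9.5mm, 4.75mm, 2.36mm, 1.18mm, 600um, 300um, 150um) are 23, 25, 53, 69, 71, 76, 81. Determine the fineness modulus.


FM = sum(cumulative % retained) / 100
= 398 / 100
= 3.98

3.98


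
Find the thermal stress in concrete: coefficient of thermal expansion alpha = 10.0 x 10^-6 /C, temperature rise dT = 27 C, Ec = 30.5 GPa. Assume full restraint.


sigma = alpha * dT * Ec
= 10.0e-6 * 27 * 30.5 * 1000
= 8.235 MPa

8.235


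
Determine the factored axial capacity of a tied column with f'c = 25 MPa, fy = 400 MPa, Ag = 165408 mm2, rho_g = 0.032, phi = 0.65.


Ast = rho * Ag = 0.032 * 165408 = 5293.056 mm2
phi*Pn = 0.65 * 0.80 * (0.85 * 25 * (165408 - 5293.056) + 400 * 5293.056) / 1000
= 2870.23 kN

2870.23


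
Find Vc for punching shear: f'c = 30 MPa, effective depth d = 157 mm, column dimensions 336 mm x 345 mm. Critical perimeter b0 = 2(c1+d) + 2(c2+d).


b0 = 2*(336 + 157) + 2*(345 + 157) = 1990 mm
Vc = 0.33 * sqrt(30) * 1990 * 157 / 1000
= 564.71 kN

564.71


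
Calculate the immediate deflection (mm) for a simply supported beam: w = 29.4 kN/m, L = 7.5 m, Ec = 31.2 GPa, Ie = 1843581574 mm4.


Convert: L = 7.5 m = 7500 mm, Ec = 31.2 GPa = 31200 MPa
delta = 5 * 29.4 * 7500^4 / (384 * 31200 * 1843581574)
= 21.06 mm

21.06


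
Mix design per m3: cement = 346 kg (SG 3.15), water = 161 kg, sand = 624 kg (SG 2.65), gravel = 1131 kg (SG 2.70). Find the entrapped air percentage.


Vol cement = 346 / (3.15 * 1000) = 0.109841 m3
Vol water = 161 / 1000 = 0.161 m3
Vol sand = 624 / (2.65 * 1000) = 0.235472 m3
Vol gravel = 1131 / (2.70 * 1000) = 0.418889 m3
Total solid + water volume = 0.925202 m3
Air = (1 - 0.925202) * 100 = 7.48%

7.48


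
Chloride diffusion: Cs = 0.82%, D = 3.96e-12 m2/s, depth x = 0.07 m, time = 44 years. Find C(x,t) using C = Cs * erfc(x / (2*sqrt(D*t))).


t_seconds = 44 * 365.25 * 24 * 3600 = 1388534400.0 s
arg = 0.07 / (2 * sqrt(3.96e-12 * 1388534400.0))
= 0.472
erfc(0.472) = 0.5044
C = 0.82 * 0.5044 = 0.4136%

0.4136


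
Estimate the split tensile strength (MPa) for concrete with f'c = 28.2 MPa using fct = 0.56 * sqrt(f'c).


fct = 0.56 * sqrt(28.2)
= 0.56 * 5.31
= 2.974 MPa

2.974


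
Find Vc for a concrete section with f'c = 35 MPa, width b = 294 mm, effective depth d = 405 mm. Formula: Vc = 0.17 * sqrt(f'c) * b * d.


Vc = 0.17 * sqrt(35) * 294 * 405 / 1000
= 119.75 kN

119.75


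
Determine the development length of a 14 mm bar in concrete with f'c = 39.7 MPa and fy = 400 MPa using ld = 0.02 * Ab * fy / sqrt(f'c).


Ab = pi * 14^2 / 4 = 153.938 mm2
ld = 0.02 * 153.938 * 400 / sqrt(39.7)
= 195.5 mm

195.5


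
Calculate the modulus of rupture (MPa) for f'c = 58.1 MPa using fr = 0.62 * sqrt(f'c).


fr = 0.62 * sqrt(58.1)
= 4.726 MPa

4.726


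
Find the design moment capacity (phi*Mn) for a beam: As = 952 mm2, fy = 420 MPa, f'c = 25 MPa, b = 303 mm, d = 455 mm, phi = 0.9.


a = As * fy / (0.85 * f'c * b)
= 952 * 420 / (0.85 * 25 * 303)
= 62.099 mm
Mn = As * fy * (d - a/2) / 10^6
= 169.5124 kN-m
phi*Mn = 0.9 * 169.5124 = 152.56 kN-m

152.56


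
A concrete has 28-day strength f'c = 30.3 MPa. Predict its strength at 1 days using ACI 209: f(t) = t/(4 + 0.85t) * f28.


f(1) = 1 / (4 + 0.85 * 1) * 30.3
= 1 / 4.85 * 30.3
= 6.25 MPa

6.25


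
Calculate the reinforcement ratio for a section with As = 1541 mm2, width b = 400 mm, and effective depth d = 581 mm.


rho = As / (b * d)
= 1541 / (400 * 581)
= 0.0066

0.0066


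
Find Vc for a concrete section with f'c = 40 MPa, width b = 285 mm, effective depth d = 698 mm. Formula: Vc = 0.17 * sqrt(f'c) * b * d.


Vc = 0.17 * sqrt(40) * 285 * 698 / 1000
= 213.88 kN

213.88


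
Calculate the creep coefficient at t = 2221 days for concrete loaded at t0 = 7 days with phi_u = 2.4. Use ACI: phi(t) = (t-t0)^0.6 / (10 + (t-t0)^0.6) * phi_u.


dt = 2221 - 7 = 2214
phi = 2214^0.6 / (10 + 2214^0.6) * 2.4
= 2.185

2.185


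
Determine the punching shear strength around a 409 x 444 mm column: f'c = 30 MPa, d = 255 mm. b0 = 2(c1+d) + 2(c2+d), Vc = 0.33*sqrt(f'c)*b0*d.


b0 = 2*(409 + 255) + 2*(444 + 255) = 2726 mm
Vc = 0.33 * sqrt(30) * 2726 * 255 / 1000
= 1256.44 kN

1256.44


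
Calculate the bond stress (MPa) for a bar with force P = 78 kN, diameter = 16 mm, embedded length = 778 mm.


u = P / (pi * db * ld)
= 78 * 1000 / (pi * 16 * 778)
= 1.995 MPa

1.995


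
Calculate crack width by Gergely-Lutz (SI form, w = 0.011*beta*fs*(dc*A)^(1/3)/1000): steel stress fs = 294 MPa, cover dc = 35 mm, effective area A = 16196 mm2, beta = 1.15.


w = 0.011 * beta * fs * (dc * A)^(1/3) / 1000
= 0.011 * 1.15 * 294 * (35 * 16196)^(1/3) / 1000
= 0.308 mm

0.308


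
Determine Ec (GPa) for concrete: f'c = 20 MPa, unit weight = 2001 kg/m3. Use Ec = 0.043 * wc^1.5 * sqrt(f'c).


Ec = 0.043 * 2001^1.5 * sqrt(20) / 1000
= 17.21 GPa

17.21


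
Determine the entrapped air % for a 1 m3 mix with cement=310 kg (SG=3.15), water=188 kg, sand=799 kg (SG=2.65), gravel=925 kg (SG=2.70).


Vol cement = 310 / (3.15 * 1000) = 0.098413 m3
Vol water = 188 / 1000 = 0.188 m3
Vol sand = 799 / (2.65 * 1000) = 0.301509 m3
Vol gravel = 925 / (2.70 * 1000) = 0.342593 m3
Total solid + water volume = 0.930515 m3
Air = (1 - 0.930515) * 100 = 6.95%

6.95


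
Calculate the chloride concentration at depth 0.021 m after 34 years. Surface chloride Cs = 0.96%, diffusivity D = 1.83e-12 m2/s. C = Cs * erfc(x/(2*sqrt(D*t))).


t_seconds = 34 * 365.25 * 24 * 3600 = 1072958400.0 s
arg = 0.021 / (2 * sqrt(1.83e-12 * 1072958400.0))
= 0.237
erfc(0.237) = 0.7375
C = 0.96 * 0.7375 = 0.708%

0.708


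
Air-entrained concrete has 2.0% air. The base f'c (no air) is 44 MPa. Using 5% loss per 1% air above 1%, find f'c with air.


Strength loss = (2.0 - 1) * 5 = 5.0%
f'c = 44 * (1 - 5.0/100)
= 41.8 MPa

41.8


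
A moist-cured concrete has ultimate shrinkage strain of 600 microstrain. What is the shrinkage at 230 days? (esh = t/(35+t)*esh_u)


esh(230) = 230 / (35 + 230) * 600
= 230 / 265 * 600
= 520.8 microstrain

520.8


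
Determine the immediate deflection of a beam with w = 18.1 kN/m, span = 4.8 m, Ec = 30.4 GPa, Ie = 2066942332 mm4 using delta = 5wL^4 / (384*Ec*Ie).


Convert: L = 4.8 m = 4800 mm, Ec = 30.4 GPa = 30400 MPa
delta = 5 * 18.1 * 4800^4 / (384 * 30400 * 2066942332)
= 1.99 mm

1.99


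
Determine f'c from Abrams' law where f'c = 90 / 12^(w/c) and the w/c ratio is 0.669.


f'c = 90 / 12^0.669
= 90 / 5.272
= 17.07 MPa

17.07


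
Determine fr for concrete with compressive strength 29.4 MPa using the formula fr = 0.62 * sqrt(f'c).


fr = 0.62 * sqrt(29.4)
= 3.362 MPa

3.362


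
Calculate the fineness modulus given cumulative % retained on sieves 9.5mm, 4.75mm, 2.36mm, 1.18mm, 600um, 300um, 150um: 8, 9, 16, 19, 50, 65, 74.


FM = sum(cumulative % retained) / 100
= 241 / 100
= 2.41

2.41


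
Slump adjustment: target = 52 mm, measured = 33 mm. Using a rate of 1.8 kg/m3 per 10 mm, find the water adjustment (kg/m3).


Difference = 52 - 33 = 19 mm
Water adjustment = 19 * 1.8 / 10 = 3.4 kg/m3

3.4


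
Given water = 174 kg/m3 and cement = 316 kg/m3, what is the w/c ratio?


w/c = water / cement
w/c = 174 / 316 = 0.551

0.551


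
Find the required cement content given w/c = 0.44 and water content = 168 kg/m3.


Cement = water / (w/c)
= 168 / 0.44
= 381.8 kg/m3

381.8


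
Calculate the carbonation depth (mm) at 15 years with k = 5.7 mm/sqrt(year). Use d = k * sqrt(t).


depth = k * sqrt(t)
= 5.7 * sqrt(15)
= 22.08 mm

22.08


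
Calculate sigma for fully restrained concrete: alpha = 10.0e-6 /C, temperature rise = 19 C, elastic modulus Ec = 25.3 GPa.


sigma = alpha * dT * Ec
= 10.0e-6 * 19 * 25.3 * 1000
= 4.807 MPa

4.807


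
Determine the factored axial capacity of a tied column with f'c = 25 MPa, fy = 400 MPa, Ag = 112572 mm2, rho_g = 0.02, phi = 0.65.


Ast = rho * Ag = 0.02 * 112572 = 2251.44 mm2
phi*Pn = 0.65 * 0.80 * (0.85 * 25 * (112572 - 2251.44) + 400 * 2251.44) / 1000
= 1687.34 kN

1687.34


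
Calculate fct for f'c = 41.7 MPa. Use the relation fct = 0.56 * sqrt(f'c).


fct = 0.56 * sqrt(41.7)
= 0.56 * 6.458
= 3.616 MPa

3.616


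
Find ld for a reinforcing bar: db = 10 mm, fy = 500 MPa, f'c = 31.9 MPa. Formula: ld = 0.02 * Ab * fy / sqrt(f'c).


Ab = pi * 10^2 / 4 = 78.54 mm2
ld = 0.02 * 78.54 * 500 / sqrt(31.9)
= 139.1 mm

139.1


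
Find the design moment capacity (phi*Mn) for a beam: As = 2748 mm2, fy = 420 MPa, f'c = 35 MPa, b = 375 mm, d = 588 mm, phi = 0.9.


a = As * fy / (0.85 * f'c * b)
= 2748 * 420 / (0.85 * 35 * 375)
= 103.4541 mm
Mn = As * fy * (d - a/2) / 10^6
= 618.9448 kN-m
phi*Mn = 0.9 * 618.9448 = 557.05 kN-m

557.05


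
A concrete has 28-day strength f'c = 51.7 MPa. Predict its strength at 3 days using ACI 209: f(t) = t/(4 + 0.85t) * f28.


f(3) = 3 / (4 + 0.85 * 3) * 51.7
= 3 / 6.55 * 51.7
= 23.68 MPa

23.68


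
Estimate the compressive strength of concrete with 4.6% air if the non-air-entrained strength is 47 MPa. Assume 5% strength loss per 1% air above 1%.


Strength loss = (4.6 - 1) * 5 = 18.0%
f'c = 47 * (1 - 18.0/100)
= 38.54 MPa

38.54


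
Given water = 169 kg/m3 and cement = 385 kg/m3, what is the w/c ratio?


w/c = water / cement
w/c = 169 / 385 = 0.439

0.439


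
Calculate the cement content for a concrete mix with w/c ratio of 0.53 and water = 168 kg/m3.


Cement = water / (w/c)
= 168 / 0.53
= 317.0 kg/m3

317.0


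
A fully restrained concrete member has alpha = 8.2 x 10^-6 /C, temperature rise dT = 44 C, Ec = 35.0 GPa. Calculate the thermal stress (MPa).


sigma = alpha * dT * Ec
= 8.2e-6 * 44 * 35.0 * 1000
= 12.628 MPa

12.628


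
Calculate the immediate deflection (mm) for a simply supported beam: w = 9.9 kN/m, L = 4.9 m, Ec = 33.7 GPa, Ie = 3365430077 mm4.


Convert: L = 4.9 m = 4900 mm, Ec = 33.7 GPa = 33700 MPa
delta = 5 * 9.9 * 4900^4 / (384 * 33700 * 3365430077)
= 0.66 mm

0.66


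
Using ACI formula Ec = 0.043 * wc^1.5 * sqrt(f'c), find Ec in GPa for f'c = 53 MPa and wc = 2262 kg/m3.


Ec = 0.043 * 2262^1.5 * sqrt(53) / 1000
= 33.68 GPa

33.68


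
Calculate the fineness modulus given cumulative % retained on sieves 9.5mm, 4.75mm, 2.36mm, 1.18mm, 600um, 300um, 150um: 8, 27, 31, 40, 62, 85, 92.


FM = sum(cumulative % retained) / 100
= 345 / 100
= 3.45

3.45


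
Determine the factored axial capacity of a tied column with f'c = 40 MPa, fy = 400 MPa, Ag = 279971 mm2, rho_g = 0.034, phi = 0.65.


Ast = rho * Ag = 0.034 * 279971 = 9519.014 mm2
phi*Pn = 0.65 * 0.80 * (0.85 * 40 * (279971 - 9519.014) + 400 * 9519.014) / 1000
= 6761.55 kN

6761.55


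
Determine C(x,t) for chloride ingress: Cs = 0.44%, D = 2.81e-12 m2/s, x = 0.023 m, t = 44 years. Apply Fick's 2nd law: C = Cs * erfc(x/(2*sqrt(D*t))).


t_seconds = 44 * 365.25 * 24 * 3600 = 1388534400.0 s
arg = 0.023 / (2 * sqrt(2.81e-12 * 1388534400.0))
= 0.1841
erfc(0.1841) = 0.7946
C = 0.44 * 0.7946 = 0.3496%

0.3496


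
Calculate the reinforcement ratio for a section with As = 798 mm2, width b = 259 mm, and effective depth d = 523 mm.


rho = As / (b * d)
= 798 / (259 * 523)
= 0.0059

0.0059


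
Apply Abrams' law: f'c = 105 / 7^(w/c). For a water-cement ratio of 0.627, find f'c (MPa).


f'c = 105 / 7^0.627
= 105 / 3.387
= 31.0 MPa

31.0


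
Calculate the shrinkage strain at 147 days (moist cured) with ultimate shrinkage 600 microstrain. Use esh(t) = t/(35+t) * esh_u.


esh(147) = 147 / (35 + 147) * 600
= 147 / 182 * 600
= 484.6 microstrain

484.6


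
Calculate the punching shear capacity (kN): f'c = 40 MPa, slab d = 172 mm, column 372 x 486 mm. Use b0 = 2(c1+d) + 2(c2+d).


b0 = 2*(372 + 172) + 2*(486 + 172) = 2404 mm
Vc = 0.33 * sqrt(40) * 2404 * 172 / 1000
= 862.99 kN

862.99


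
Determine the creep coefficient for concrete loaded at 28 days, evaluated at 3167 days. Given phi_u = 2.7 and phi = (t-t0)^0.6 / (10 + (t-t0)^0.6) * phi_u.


dt = 3167 - 28 = 3139
phi = 3139^0.6 / (10 + 3139^0.6) * 2.7
= 2.5

2.5


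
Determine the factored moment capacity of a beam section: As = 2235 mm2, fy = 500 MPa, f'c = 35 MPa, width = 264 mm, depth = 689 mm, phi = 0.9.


a = As * fy / (0.85 * f'c * b)
= 2235 * 500 / (0.85 * 35 * 264)
= 142.2842 mm
Mn = As * fy * (d - a/2) / 10^6
= 690.4562 kN-m
phi*Mn = 0.9 * 690.4562 = 621.41 kN-m

621.41


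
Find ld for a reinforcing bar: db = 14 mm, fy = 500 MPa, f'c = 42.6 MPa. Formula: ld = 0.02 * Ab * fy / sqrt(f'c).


Ab = pi * 14^2 / 4 = 153.938 mm2
ld = 0.02 * 153.938 * 500 / sqrt(42.6)
= 235.9 mm

235.9
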